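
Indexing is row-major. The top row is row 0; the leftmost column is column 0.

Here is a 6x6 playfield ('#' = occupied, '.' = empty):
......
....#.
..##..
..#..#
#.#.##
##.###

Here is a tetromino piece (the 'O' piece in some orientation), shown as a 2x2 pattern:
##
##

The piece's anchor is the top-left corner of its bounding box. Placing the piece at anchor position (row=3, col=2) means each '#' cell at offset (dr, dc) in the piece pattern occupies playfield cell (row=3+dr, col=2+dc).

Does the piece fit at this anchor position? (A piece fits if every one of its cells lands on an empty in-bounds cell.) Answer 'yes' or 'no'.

Answer: no

Derivation:
Check each piece cell at anchor (3, 2):
  offset (0,0) -> (3,2): occupied ('#') -> FAIL
  offset (0,1) -> (3,3): empty -> OK
  offset (1,0) -> (4,2): occupied ('#') -> FAIL
  offset (1,1) -> (4,3): empty -> OK
All cells valid: no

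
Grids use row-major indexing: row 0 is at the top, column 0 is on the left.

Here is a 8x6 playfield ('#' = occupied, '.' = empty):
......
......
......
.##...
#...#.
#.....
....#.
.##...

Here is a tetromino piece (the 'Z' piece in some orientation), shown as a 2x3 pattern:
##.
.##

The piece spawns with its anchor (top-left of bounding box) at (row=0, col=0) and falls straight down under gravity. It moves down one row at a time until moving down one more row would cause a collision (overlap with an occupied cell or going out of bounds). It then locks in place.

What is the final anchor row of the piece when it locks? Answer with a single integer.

Spawn at (row=0, col=0). Try each row:
  row 0: fits
  row 1: fits
  row 2: blocked -> lock at row 1

Answer: 1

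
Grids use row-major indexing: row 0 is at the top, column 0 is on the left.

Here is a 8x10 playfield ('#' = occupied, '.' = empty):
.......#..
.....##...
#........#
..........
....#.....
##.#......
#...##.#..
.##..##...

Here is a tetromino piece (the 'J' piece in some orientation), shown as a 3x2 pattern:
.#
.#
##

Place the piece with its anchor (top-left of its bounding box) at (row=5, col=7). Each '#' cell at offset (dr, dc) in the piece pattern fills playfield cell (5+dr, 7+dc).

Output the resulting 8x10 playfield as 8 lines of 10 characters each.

Answer: .......#..
.....##...
#........#
..........
....#.....
##.#....#.
#...##.##.
.##..####.

Derivation:
Fill (5+0,7+1) = (5,8)
Fill (5+1,7+1) = (6,8)
Fill (5+2,7+0) = (7,7)
Fill (5+2,7+1) = (7,8)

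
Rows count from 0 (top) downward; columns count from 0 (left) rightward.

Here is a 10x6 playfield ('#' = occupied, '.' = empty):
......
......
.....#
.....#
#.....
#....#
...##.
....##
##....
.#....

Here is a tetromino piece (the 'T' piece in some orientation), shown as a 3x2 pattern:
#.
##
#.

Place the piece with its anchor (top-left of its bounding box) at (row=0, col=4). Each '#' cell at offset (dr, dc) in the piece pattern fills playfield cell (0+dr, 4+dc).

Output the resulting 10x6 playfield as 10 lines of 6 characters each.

Answer: ....#.
....##
....##
.....#
#.....
#....#
...##.
....##
##....
.#....

Derivation:
Fill (0+0,4+0) = (0,4)
Fill (0+1,4+0) = (1,4)
Fill (0+1,4+1) = (1,5)
Fill (0+2,4+0) = (2,4)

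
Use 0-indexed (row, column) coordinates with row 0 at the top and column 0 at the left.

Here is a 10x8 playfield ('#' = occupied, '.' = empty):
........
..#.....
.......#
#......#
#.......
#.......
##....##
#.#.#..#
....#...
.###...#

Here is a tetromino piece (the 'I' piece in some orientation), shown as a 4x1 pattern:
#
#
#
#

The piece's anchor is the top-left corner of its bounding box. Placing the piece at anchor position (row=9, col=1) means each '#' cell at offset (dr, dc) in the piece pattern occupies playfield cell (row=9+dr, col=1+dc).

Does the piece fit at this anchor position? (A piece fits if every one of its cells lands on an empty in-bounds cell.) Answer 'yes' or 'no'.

Answer: no

Derivation:
Check each piece cell at anchor (9, 1):
  offset (0,0) -> (9,1): occupied ('#') -> FAIL
  offset (1,0) -> (10,1): out of bounds -> FAIL
  offset (2,0) -> (11,1): out of bounds -> FAIL
  offset (3,0) -> (12,1): out of bounds -> FAIL
All cells valid: no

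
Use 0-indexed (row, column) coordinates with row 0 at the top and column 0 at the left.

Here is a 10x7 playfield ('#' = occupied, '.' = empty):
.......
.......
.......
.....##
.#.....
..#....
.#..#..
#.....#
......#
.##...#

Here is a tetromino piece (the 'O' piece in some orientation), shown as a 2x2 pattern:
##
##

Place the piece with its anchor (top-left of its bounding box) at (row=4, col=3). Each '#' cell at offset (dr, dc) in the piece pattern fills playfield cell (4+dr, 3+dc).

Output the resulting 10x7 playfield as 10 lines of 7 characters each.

Fill (4+0,3+0) = (4,3)
Fill (4+0,3+1) = (4,4)
Fill (4+1,3+0) = (5,3)
Fill (4+1,3+1) = (5,4)

Answer: .......
.......
.......
.....##
.#.##..
..###..
.#..#..
#.....#
......#
.##...#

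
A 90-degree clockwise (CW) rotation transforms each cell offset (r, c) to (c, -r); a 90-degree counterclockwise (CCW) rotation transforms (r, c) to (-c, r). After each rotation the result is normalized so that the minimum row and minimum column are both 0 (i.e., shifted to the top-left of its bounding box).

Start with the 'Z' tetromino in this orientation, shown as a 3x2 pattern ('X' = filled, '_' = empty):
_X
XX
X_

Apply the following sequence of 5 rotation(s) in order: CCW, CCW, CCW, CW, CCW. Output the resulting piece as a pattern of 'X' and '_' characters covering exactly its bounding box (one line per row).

Answer: XX_
_XX

Derivation:
Start:
_X
XX
X_
After rotation 1 (CCW):
XX_
_XX
After rotation 2 (CCW):
_X
XX
X_
After rotation 3 (CCW):
XX_
_XX
After rotation 4 (CW):
_X
XX
X_
After rotation 5 (CCW):
XX_
_XX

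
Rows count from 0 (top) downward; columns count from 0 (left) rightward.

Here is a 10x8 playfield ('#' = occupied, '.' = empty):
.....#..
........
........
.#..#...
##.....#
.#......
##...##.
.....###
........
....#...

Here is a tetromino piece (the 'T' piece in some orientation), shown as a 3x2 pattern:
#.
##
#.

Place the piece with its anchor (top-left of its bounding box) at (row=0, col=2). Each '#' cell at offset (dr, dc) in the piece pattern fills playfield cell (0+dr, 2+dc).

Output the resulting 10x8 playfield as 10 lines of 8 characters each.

Fill (0+0,2+0) = (0,2)
Fill (0+1,2+0) = (1,2)
Fill (0+1,2+1) = (1,3)
Fill (0+2,2+0) = (2,2)

Answer: ..#..#..
..##....
..#.....
.#..#...
##.....#
.#......
##...##.
.....###
........
....#...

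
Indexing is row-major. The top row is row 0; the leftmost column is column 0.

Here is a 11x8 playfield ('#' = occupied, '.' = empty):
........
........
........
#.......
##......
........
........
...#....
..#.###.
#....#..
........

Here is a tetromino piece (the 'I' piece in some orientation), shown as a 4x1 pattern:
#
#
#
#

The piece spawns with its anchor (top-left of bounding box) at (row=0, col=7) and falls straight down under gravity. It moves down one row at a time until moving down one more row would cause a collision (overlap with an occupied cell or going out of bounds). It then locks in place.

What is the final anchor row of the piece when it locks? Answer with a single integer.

Answer: 7

Derivation:
Spawn at (row=0, col=7). Try each row:
  row 0: fits
  row 1: fits
  row 2: fits
  row 3: fits
  row 4: fits
  row 5: fits
  row 6: fits
  row 7: fits
  row 8: blocked -> lock at row 7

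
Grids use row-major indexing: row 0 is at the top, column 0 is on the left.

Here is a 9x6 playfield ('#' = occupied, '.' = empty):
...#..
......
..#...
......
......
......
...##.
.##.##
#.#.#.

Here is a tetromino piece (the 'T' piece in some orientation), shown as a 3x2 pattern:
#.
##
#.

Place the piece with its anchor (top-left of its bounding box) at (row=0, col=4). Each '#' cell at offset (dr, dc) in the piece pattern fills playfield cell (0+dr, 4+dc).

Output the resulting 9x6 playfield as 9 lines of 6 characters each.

Answer: ...##.
....##
..#.#.
......
......
......
...##.
.##.##
#.#.#.

Derivation:
Fill (0+0,4+0) = (0,4)
Fill (0+1,4+0) = (1,4)
Fill (0+1,4+1) = (1,5)
Fill (0+2,4+0) = (2,4)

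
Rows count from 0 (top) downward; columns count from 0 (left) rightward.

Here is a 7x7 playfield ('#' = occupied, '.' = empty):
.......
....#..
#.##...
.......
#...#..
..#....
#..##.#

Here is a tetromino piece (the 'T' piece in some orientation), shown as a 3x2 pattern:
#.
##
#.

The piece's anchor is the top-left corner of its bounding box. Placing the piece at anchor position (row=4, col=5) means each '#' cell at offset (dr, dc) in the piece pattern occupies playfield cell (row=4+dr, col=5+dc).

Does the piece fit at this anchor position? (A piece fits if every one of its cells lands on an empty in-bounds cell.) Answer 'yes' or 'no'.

Check each piece cell at anchor (4, 5):
  offset (0,0) -> (4,5): empty -> OK
  offset (1,0) -> (5,5): empty -> OK
  offset (1,1) -> (5,6): empty -> OK
  offset (2,0) -> (6,5): empty -> OK
All cells valid: yes

Answer: yes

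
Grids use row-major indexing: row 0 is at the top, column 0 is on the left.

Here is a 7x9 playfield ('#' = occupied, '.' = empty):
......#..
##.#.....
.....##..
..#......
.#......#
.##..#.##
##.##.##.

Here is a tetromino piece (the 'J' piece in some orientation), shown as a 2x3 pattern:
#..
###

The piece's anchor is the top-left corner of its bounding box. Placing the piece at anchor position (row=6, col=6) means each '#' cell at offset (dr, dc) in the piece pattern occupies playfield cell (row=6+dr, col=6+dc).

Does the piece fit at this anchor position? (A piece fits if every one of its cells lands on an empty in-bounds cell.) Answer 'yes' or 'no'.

Check each piece cell at anchor (6, 6):
  offset (0,0) -> (6,6): occupied ('#') -> FAIL
  offset (1,0) -> (7,6): out of bounds -> FAIL
  offset (1,1) -> (7,7): out of bounds -> FAIL
  offset (1,2) -> (7,8): out of bounds -> FAIL
All cells valid: no

Answer: no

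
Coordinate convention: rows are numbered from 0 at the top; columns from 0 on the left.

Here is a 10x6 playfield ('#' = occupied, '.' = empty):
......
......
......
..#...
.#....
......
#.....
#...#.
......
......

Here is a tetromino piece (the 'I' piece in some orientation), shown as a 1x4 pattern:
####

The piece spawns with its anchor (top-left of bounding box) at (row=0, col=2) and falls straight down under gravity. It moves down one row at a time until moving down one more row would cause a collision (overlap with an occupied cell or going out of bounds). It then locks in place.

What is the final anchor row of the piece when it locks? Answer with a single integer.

Spawn at (row=0, col=2). Try each row:
  row 0: fits
  row 1: fits
  row 2: fits
  row 3: blocked -> lock at row 2

Answer: 2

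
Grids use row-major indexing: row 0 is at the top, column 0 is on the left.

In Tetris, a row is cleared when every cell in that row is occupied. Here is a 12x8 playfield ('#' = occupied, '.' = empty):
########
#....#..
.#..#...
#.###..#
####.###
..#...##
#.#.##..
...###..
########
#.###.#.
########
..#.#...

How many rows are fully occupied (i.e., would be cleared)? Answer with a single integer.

Check each row:
  row 0: 0 empty cells -> FULL (clear)
  row 1: 6 empty cells -> not full
  row 2: 6 empty cells -> not full
  row 3: 3 empty cells -> not full
  row 4: 1 empty cell -> not full
  row 5: 5 empty cells -> not full
  row 6: 4 empty cells -> not full
  row 7: 5 empty cells -> not full
  row 8: 0 empty cells -> FULL (clear)
  row 9: 3 empty cells -> not full
  row 10: 0 empty cells -> FULL (clear)
  row 11: 6 empty cells -> not full
Total rows cleared: 3

Answer: 3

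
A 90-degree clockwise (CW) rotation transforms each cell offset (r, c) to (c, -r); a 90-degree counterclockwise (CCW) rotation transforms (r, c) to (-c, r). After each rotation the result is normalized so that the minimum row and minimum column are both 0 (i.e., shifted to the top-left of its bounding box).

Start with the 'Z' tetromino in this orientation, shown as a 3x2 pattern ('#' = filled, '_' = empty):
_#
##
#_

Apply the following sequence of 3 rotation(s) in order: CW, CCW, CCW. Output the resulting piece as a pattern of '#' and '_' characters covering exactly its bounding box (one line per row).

Start:
_#
##
#_
After rotation 1 (CW):
##_
_##
After rotation 2 (CCW):
_#
##
#_
After rotation 3 (CCW):
##_
_##

Answer: ##_
_##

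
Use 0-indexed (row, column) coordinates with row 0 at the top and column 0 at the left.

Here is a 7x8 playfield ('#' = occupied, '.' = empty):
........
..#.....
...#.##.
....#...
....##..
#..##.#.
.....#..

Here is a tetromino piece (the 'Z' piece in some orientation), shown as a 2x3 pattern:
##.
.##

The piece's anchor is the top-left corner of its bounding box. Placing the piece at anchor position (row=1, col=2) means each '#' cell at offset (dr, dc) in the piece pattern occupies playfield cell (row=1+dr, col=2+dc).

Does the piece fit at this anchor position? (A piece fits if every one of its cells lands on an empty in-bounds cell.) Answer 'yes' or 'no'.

Answer: no

Derivation:
Check each piece cell at anchor (1, 2):
  offset (0,0) -> (1,2): occupied ('#') -> FAIL
  offset (0,1) -> (1,3): empty -> OK
  offset (1,1) -> (2,3): occupied ('#') -> FAIL
  offset (1,2) -> (2,4): empty -> OK
All cells valid: no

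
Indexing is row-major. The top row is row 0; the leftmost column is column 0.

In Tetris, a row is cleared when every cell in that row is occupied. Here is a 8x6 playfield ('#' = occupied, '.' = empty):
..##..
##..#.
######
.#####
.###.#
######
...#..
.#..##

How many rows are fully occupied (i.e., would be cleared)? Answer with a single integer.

Check each row:
  row 0: 4 empty cells -> not full
  row 1: 3 empty cells -> not full
  row 2: 0 empty cells -> FULL (clear)
  row 3: 1 empty cell -> not full
  row 4: 2 empty cells -> not full
  row 5: 0 empty cells -> FULL (clear)
  row 6: 5 empty cells -> not full
  row 7: 3 empty cells -> not full
Total rows cleared: 2

Answer: 2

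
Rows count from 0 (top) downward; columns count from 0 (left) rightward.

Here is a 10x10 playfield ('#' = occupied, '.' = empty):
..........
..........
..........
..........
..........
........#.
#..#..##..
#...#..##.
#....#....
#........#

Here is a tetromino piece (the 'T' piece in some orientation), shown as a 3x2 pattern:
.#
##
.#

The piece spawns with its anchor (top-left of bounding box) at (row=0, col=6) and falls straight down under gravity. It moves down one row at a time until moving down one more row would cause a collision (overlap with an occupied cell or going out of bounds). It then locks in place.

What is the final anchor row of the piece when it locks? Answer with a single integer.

Answer: 3

Derivation:
Spawn at (row=0, col=6). Try each row:
  row 0: fits
  row 1: fits
  row 2: fits
  row 3: fits
  row 4: blocked -> lock at row 3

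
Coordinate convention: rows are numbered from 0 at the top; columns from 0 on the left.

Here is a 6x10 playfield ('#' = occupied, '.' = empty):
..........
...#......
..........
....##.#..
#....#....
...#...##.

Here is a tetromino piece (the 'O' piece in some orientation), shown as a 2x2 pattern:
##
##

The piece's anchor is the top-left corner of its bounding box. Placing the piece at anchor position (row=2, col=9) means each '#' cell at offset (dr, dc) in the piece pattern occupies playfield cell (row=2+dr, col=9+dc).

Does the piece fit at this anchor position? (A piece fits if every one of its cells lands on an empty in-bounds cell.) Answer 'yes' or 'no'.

Answer: no

Derivation:
Check each piece cell at anchor (2, 9):
  offset (0,0) -> (2,9): empty -> OK
  offset (0,1) -> (2,10): out of bounds -> FAIL
  offset (1,0) -> (3,9): empty -> OK
  offset (1,1) -> (3,10): out of bounds -> FAIL
All cells valid: no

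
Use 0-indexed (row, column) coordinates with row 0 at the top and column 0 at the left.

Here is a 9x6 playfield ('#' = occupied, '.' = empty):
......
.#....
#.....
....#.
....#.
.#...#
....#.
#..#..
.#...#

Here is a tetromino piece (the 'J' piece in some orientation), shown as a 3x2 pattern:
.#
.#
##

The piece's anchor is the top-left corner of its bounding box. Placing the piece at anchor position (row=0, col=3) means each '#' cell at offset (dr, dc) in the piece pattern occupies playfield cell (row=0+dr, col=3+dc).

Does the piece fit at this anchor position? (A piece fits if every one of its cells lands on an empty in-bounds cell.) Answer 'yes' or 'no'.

Check each piece cell at anchor (0, 3):
  offset (0,1) -> (0,4): empty -> OK
  offset (1,1) -> (1,4): empty -> OK
  offset (2,0) -> (2,3): empty -> OK
  offset (2,1) -> (2,4): empty -> OK
All cells valid: yes

Answer: yes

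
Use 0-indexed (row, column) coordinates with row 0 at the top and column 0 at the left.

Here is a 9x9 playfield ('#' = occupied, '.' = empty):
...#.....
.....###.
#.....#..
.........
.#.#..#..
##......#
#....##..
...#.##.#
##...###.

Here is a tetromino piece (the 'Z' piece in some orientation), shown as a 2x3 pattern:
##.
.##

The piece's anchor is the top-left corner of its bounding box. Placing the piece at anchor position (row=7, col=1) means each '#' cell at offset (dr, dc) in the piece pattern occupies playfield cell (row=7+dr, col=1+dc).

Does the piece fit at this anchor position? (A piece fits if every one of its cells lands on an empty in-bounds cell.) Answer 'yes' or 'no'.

Answer: yes

Derivation:
Check each piece cell at anchor (7, 1):
  offset (0,0) -> (7,1): empty -> OK
  offset (0,1) -> (7,2): empty -> OK
  offset (1,1) -> (8,2): empty -> OK
  offset (1,2) -> (8,3): empty -> OK
All cells valid: yes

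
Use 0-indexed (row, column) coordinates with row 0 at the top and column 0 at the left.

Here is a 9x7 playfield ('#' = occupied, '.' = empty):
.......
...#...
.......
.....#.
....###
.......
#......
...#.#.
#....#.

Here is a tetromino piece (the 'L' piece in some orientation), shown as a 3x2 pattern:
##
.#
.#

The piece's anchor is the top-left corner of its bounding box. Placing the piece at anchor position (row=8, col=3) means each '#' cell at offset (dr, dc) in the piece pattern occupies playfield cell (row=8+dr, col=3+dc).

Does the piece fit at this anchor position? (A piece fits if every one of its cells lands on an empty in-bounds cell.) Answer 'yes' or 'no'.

Answer: no

Derivation:
Check each piece cell at anchor (8, 3):
  offset (0,0) -> (8,3): empty -> OK
  offset (0,1) -> (8,4): empty -> OK
  offset (1,1) -> (9,4): out of bounds -> FAIL
  offset (2,1) -> (10,4): out of bounds -> FAIL
All cells valid: no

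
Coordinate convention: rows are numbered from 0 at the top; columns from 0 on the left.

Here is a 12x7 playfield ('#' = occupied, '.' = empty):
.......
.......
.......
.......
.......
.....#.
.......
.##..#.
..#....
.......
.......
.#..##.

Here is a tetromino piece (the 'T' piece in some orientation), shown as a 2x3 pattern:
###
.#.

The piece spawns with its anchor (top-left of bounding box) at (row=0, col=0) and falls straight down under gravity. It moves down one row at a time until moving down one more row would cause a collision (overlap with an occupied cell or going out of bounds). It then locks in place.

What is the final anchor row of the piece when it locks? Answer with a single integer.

Answer: 5

Derivation:
Spawn at (row=0, col=0). Try each row:
  row 0: fits
  row 1: fits
  row 2: fits
  row 3: fits
  row 4: fits
  row 5: fits
  row 6: blocked -> lock at row 5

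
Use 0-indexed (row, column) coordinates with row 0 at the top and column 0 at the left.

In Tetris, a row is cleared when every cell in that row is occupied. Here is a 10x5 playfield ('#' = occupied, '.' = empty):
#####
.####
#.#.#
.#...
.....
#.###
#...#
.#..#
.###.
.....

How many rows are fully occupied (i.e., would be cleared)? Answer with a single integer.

Check each row:
  row 0: 0 empty cells -> FULL (clear)
  row 1: 1 empty cell -> not full
  row 2: 2 empty cells -> not full
  row 3: 4 empty cells -> not full
  row 4: 5 empty cells -> not full
  row 5: 1 empty cell -> not full
  row 6: 3 empty cells -> not full
  row 7: 3 empty cells -> not full
  row 8: 2 empty cells -> not full
  row 9: 5 empty cells -> not full
Total rows cleared: 1

Answer: 1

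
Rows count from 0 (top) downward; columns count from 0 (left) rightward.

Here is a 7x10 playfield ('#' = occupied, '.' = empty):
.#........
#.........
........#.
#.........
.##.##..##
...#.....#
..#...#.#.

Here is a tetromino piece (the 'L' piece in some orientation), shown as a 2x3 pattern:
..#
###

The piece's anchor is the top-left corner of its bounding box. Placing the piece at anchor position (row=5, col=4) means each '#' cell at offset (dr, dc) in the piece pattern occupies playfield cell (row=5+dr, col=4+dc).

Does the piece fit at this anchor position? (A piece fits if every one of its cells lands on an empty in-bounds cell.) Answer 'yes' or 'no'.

Answer: no

Derivation:
Check each piece cell at anchor (5, 4):
  offset (0,2) -> (5,6): empty -> OK
  offset (1,0) -> (6,4): empty -> OK
  offset (1,1) -> (6,5): empty -> OK
  offset (1,2) -> (6,6): occupied ('#') -> FAIL
All cells valid: no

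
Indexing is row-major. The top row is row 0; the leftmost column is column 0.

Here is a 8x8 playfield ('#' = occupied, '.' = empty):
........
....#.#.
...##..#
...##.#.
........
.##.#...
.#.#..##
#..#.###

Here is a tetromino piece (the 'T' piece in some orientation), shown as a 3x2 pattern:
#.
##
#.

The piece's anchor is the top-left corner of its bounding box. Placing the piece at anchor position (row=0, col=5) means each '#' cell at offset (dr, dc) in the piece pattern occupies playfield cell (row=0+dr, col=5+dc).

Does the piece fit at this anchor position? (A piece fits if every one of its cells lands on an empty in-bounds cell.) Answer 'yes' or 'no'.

Answer: no

Derivation:
Check each piece cell at anchor (0, 5):
  offset (0,0) -> (0,5): empty -> OK
  offset (1,0) -> (1,5): empty -> OK
  offset (1,1) -> (1,6): occupied ('#') -> FAIL
  offset (2,0) -> (2,5): empty -> OK
All cells valid: no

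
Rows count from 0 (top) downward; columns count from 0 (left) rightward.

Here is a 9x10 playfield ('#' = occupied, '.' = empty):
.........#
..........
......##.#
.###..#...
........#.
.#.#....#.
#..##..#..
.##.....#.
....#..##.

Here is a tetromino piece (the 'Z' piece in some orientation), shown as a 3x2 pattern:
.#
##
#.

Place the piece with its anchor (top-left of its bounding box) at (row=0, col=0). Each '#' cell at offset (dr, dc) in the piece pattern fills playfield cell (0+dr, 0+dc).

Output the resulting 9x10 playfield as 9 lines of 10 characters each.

Answer: .#.......#
##........
#.....##.#
.###..#...
........#.
.#.#....#.
#..##..#..
.##.....#.
....#..##.

Derivation:
Fill (0+0,0+1) = (0,1)
Fill (0+1,0+0) = (1,0)
Fill (0+1,0+1) = (1,1)
Fill (0+2,0+0) = (2,0)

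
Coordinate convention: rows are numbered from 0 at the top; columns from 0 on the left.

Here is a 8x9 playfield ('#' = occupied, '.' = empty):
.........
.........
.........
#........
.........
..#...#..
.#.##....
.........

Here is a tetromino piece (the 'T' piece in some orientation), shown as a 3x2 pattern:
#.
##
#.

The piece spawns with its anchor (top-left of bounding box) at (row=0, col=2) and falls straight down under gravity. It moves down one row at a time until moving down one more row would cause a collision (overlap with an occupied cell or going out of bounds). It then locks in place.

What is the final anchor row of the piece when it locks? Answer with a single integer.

Spawn at (row=0, col=2). Try each row:
  row 0: fits
  row 1: fits
  row 2: fits
  row 3: blocked -> lock at row 2

Answer: 2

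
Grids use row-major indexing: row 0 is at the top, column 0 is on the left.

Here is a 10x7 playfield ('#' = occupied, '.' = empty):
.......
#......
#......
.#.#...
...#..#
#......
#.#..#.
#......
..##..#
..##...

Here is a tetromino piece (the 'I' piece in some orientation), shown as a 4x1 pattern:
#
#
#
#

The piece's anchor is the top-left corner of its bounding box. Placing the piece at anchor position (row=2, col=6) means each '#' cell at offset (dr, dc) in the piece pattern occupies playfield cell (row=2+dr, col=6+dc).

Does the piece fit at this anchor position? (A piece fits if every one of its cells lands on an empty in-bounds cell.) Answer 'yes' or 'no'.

Answer: no

Derivation:
Check each piece cell at anchor (2, 6):
  offset (0,0) -> (2,6): empty -> OK
  offset (1,0) -> (3,6): empty -> OK
  offset (2,0) -> (4,6): occupied ('#') -> FAIL
  offset (3,0) -> (5,6): empty -> OK
All cells valid: no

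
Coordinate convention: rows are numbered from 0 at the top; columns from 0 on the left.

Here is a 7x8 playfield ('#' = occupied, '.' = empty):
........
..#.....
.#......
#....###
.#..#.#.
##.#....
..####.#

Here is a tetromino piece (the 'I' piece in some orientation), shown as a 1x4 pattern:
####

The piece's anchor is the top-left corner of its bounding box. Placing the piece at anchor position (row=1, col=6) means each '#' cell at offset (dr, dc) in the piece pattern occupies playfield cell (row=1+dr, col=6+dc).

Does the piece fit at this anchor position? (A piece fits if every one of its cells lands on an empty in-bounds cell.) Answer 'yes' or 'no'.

Check each piece cell at anchor (1, 6):
  offset (0,0) -> (1,6): empty -> OK
  offset (0,1) -> (1,7): empty -> OK
  offset (0,2) -> (1,8): out of bounds -> FAIL
  offset (0,3) -> (1,9): out of bounds -> FAIL
All cells valid: no

Answer: no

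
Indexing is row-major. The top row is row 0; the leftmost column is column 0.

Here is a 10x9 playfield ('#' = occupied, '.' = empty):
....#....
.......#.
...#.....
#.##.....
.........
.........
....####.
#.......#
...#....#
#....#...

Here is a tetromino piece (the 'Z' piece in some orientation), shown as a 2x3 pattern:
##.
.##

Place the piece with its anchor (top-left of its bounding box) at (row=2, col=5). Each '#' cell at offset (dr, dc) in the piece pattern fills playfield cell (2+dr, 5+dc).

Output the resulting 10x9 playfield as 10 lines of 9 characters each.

Fill (2+0,5+0) = (2,5)
Fill (2+0,5+1) = (2,6)
Fill (2+1,5+1) = (3,6)
Fill (2+1,5+2) = (3,7)

Answer: ....#....
.......#.
...#.##..
#.##..##.
.........
.........
....####.
#.......#
...#....#
#....#...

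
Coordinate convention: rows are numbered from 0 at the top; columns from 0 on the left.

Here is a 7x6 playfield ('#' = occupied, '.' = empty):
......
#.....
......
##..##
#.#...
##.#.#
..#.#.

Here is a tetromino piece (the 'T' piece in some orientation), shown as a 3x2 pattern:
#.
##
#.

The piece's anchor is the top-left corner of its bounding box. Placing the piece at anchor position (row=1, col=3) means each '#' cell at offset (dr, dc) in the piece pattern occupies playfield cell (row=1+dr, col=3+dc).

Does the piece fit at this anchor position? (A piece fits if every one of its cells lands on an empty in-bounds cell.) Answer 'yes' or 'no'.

Check each piece cell at anchor (1, 3):
  offset (0,0) -> (1,3): empty -> OK
  offset (1,0) -> (2,3): empty -> OK
  offset (1,1) -> (2,4): empty -> OK
  offset (2,0) -> (3,3): empty -> OK
All cells valid: yes

Answer: yes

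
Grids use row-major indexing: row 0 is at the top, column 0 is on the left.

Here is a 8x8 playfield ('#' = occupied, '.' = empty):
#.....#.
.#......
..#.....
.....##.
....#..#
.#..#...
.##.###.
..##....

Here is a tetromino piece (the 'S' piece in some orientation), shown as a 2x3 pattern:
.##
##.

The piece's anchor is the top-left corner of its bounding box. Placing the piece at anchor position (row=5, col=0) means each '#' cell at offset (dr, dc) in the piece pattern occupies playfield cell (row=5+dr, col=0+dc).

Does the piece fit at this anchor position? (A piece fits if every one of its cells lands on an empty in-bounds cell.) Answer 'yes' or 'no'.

Answer: no

Derivation:
Check each piece cell at anchor (5, 0):
  offset (0,1) -> (5,1): occupied ('#') -> FAIL
  offset (0,2) -> (5,2): empty -> OK
  offset (1,0) -> (6,0): empty -> OK
  offset (1,1) -> (6,1): occupied ('#') -> FAIL
All cells valid: no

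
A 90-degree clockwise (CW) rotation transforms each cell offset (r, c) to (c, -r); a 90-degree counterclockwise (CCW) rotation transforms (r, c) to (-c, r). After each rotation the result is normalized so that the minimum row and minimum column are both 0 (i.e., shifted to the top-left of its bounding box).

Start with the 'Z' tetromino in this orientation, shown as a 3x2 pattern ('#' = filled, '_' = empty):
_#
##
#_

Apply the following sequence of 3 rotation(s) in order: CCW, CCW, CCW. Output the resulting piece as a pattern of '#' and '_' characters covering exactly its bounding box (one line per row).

Start:
_#
##
#_
After rotation 1 (CCW):
##_
_##
After rotation 2 (CCW):
_#
##
#_
After rotation 3 (CCW):
##_
_##

Answer: ##_
_##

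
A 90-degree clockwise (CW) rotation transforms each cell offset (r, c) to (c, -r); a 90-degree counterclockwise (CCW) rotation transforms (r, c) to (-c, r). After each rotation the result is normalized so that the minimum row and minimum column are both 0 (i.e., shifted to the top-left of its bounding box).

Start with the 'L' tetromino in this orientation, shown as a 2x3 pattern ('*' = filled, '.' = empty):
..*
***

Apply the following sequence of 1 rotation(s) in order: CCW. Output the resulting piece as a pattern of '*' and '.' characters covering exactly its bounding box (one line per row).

Start:
..*
***
After rotation 1 (CCW):
**
.*
.*

Answer: **
.*
.*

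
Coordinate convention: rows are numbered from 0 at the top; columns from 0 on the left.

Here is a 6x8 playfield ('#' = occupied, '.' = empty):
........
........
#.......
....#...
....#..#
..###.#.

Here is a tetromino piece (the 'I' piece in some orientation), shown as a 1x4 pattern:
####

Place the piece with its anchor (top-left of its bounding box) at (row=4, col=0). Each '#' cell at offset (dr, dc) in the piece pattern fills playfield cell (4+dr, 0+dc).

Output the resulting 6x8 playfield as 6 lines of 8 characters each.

Answer: ........
........
#.......
....#...
#####..#
..###.#.

Derivation:
Fill (4+0,0+0) = (4,0)
Fill (4+0,0+1) = (4,1)
Fill (4+0,0+2) = (4,2)
Fill (4+0,0+3) = (4,3)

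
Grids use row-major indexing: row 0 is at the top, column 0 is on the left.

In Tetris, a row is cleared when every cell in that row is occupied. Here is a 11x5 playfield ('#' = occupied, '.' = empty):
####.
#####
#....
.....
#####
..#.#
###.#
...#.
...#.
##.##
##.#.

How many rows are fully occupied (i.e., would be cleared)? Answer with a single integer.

Answer: 2

Derivation:
Check each row:
  row 0: 1 empty cell -> not full
  row 1: 0 empty cells -> FULL (clear)
  row 2: 4 empty cells -> not full
  row 3: 5 empty cells -> not full
  row 4: 0 empty cells -> FULL (clear)
  row 5: 3 empty cells -> not full
  row 6: 1 empty cell -> not full
  row 7: 4 empty cells -> not full
  row 8: 4 empty cells -> not full
  row 9: 1 empty cell -> not full
  row 10: 2 empty cells -> not full
Total rows cleared: 2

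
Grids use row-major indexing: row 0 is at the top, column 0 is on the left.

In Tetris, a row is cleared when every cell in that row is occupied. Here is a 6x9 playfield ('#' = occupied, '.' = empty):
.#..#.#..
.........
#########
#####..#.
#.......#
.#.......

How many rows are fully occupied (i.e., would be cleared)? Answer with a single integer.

Check each row:
  row 0: 6 empty cells -> not full
  row 1: 9 empty cells -> not full
  row 2: 0 empty cells -> FULL (clear)
  row 3: 3 empty cells -> not full
  row 4: 7 empty cells -> not full
  row 5: 8 empty cells -> not full
Total rows cleared: 1

Answer: 1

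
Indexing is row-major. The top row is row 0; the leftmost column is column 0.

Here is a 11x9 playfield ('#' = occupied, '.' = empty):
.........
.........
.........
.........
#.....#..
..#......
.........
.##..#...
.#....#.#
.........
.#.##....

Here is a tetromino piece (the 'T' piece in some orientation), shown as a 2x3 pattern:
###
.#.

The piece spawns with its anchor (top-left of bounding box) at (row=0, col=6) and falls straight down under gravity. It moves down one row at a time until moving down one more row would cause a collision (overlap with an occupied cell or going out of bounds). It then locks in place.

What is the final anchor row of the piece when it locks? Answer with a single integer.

Answer: 3

Derivation:
Spawn at (row=0, col=6). Try each row:
  row 0: fits
  row 1: fits
  row 2: fits
  row 3: fits
  row 4: blocked -> lock at row 3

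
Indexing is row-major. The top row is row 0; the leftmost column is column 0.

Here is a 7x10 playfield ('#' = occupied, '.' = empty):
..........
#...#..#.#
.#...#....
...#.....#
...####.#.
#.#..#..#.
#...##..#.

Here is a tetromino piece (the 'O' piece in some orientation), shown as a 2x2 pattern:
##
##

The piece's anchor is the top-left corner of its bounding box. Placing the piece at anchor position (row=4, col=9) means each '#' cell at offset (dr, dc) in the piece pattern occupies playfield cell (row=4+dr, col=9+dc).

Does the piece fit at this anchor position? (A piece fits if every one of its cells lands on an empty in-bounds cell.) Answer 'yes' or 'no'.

Check each piece cell at anchor (4, 9):
  offset (0,0) -> (4,9): empty -> OK
  offset (0,1) -> (4,10): out of bounds -> FAIL
  offset (1,0) -> (5,9): empty -> OK
  offset (1,1) -> (5,10): out of bounds -> FAIL
All cells valid: no

Answer: no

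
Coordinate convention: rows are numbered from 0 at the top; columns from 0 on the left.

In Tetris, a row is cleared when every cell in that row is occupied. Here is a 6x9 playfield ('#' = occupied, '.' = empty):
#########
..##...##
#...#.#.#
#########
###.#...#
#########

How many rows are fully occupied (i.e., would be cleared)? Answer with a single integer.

Check each row:
  row 0: 0 empty cells -> FULL (clear)
  row 1: 5 empty cells -> not full
  row 2: 5 empty cells -> not full
  row 3: 0 empty cells -> FULL (clear)
  row 4: 4 empty cells -> not full
  row 5: 0 empty cells -> FULL (clear)
Total rows cleared: 3

Answer: 3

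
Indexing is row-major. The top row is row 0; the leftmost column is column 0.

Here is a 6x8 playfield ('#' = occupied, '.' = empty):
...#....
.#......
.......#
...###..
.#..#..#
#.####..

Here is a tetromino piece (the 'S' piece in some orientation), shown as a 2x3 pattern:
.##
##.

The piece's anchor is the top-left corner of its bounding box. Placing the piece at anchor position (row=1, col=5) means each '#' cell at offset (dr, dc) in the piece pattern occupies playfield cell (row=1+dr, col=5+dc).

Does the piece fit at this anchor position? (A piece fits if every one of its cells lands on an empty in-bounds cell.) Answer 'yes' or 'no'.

Check each piece cell at anchor (1, 5):
  offset (0,1) -> (1,6): empty -> OK
  offset (0,2) -> (1,7): empty -> OK
  offset (1,0) -> (2,5): empty -> OK
  offset (1,1) -> (2,6): empty -> OK
All cells valid: yes

Answer: yes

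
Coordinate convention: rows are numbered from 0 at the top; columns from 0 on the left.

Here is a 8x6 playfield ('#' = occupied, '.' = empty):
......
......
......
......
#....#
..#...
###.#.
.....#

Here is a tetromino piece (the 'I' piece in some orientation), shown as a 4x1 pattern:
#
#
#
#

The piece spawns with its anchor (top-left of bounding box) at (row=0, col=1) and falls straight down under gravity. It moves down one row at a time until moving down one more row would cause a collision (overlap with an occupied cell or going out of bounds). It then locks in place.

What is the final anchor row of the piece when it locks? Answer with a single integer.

Answer: 2

Derivation:
Spawn at (row=0, col=1). Try each row:
  row 0: fits
  row 1: fits
  row 2: fits
  row 3: blocked -> lock at row 2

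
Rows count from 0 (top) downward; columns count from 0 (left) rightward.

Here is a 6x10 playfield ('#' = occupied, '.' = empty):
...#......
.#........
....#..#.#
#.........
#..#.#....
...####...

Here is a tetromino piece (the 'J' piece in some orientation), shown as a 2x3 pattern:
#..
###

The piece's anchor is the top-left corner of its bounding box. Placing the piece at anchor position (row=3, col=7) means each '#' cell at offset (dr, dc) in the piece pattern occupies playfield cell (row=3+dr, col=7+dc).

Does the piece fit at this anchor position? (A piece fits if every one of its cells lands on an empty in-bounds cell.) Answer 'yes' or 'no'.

Check each piece cell at anchor (3, 7):
  offset (0,0) -> (3,7): empty -> OK
  offset (1,0) -> (4,7): empty -> OK
  offset (1,1) -> (4,8): empty -> OK
  offset (1,2) -> (4,9): empty -> OK
All cells valid: yes

Answer: yes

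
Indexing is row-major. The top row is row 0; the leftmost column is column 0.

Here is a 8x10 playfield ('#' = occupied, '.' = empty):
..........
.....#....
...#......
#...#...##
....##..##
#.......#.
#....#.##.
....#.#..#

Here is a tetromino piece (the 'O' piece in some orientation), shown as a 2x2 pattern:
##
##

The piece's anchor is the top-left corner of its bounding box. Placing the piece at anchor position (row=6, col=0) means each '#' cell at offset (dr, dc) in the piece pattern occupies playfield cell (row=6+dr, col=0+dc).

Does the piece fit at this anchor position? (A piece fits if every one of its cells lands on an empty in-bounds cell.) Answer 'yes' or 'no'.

Answer: no

Derivation:
Check each piece cell at anchor (6, 0):
  offset (0,0) -> (6,0): occupied ('#') -> FAIL
  offset (0,1) -> (6,1): empty -> OK
  offset (1,0) -> (7,0): empty -> OK
  offset (1,1) -> (7,1): empty -> OK
All cells valid: no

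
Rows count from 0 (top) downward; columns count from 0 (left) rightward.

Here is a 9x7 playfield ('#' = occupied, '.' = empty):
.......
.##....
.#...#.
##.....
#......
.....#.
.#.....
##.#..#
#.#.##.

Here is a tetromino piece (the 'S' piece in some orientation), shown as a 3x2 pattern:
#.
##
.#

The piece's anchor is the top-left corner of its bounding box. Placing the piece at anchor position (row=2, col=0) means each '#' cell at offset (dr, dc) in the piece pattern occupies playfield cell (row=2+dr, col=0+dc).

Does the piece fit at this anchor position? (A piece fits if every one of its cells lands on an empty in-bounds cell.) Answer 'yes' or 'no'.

Answer: no

Derivation:
Check each piece cell at anchor (2, 0):
  offset (0,0) -> (2,0): empty -> OK
  offset (1,0) -> (3,0): occupied ('#') -> FAIL
  offset (1,1) -> (3,1): occupied ('#') -> FAIL
  offset (2,1) -> (4,1): empty -> OK
All cells valid: no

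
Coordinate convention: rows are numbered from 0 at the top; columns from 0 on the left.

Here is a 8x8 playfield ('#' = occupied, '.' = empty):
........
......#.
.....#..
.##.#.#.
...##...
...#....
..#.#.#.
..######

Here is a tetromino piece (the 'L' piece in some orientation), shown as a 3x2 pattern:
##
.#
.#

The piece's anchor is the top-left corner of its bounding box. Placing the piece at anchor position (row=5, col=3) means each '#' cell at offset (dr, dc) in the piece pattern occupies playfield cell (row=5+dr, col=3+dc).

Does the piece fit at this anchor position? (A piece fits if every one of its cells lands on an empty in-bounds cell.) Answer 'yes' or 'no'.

Answer: no

Derivation:
Check each piece cell at anchor (5, 3):
  offset (0,0) -> (5,3): occupied ('#') -> FAIL
  offset (0,1) -> (5,4): empty -> OK
  offset (1,1) -> (6,4): occupied ('#') -> FAIL
  offset (2,1) -> (7,4): occupied ('#') -> FAIL
All cells valid: no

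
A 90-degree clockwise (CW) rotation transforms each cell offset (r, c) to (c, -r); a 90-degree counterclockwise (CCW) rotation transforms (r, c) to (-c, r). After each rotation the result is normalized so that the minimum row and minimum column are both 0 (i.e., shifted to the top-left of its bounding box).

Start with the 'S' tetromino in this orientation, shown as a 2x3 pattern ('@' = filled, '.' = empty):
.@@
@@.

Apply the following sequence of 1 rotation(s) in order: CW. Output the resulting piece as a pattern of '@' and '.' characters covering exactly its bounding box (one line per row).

Answer: @.
@@
.@

Derivation:
Start:
.@@
@@.
After rotation 1 (CW):
@.
@@
.@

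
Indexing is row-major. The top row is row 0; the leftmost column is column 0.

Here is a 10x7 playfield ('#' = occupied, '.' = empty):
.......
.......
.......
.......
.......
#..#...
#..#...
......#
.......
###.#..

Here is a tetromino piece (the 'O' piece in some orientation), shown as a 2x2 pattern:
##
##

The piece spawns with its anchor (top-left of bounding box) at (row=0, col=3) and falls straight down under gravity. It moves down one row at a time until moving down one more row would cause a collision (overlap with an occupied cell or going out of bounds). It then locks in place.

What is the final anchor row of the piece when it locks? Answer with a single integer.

Answer: 3

Derivation:
Spawn at (row=0, col=3). Try each row:
  row 0: fits
  row 1: fits
  row 2: fits
  row 3: fits
  row 4: blocked -> lock at row 3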